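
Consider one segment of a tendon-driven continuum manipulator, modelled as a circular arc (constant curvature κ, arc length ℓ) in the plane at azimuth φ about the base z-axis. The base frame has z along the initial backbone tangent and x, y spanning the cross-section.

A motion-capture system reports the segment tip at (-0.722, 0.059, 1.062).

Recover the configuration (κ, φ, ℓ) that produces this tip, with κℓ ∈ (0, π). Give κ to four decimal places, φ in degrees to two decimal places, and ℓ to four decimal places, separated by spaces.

0.8767 175.33 1.3657

ρ = √(x²+y²) = √(-0.722² + 0.059²) = 0.72441
φ = atan2(y, x) mod 360° = atan2(0.059, -0.722) = 175.3283°
|p|² = ρ² + z² = 0.72441² + 1.062² = 1.65261
κ = 2ρ / |p|² = 2×0.72441 / 1.65261 = 0.87668
θ = 2·atan2(ρ, z) = 2·atan2(0.72441, 1.062) = 1.19724 rad
ℓ = θ/κ = 1.19724/0.87668 = 1.36565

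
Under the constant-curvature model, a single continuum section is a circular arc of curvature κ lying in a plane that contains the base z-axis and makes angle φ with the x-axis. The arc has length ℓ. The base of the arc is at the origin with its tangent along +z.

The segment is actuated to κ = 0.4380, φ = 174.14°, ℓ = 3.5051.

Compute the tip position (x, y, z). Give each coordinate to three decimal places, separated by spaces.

θ = κ·ℓ = 0.4380 × 3.5051 = 1.53523 rad
ρ = (1 − cos θ)/κ = (1 − 0.03556)/0.4380 = 2.20193
z = sin θ / κ = 0.99937/0.4380 = 2.28166
x = ρ cos φ = 2.20193 × cos(174.14°) = -2.19042
y = ρ sin φ = 2.20193 × sin(174.14°) = 0.22481

-2.190 0.225 2.282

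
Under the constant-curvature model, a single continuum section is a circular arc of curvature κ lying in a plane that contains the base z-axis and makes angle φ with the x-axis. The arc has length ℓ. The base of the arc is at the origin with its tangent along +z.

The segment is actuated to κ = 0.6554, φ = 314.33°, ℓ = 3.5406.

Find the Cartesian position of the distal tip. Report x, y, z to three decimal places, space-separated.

θ = κ·ℓ = 0.6554 × 3.5406 = 2.32051 rad
ρ = (1 − cos θ)/κ = (1 − -0.68143)/0.6554 = 2.56550
z = sin θ / κ = 0.73188/0.6554 = 1.11670
x = ρ cos φ = 2.56550 × cos(314.33°) = 1.79275
y = ρ sin φ = 2.56550 × sin(314.33°) = -1.83517

1.793 -1.835 1.117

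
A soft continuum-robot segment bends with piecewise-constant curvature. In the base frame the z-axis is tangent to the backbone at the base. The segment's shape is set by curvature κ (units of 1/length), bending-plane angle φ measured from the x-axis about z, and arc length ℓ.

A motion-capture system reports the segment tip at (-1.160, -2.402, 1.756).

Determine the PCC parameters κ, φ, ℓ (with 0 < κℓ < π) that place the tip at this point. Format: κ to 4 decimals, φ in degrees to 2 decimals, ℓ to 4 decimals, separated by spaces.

0.5231 244.22 3.7798

ρ = √(x²+y²) = √(-1.160² + -2.402²) = 2.66743
φ = atan2(y, x) mod 360° = atan2(-2.402, -1.160) = 244.2227°
|p|² = ρ² + z² = 2.66743² + 1.756² = 10.19874
κ = 2ρ / |p|² = 2×2.66743 / 10.19874 = 0.52309
θ = 2·atan2(ρ, z) = 2·atan2(2.66743, 1.756) = 1.97720 rad
ℓ = θ/κ = 1.97720/0.52309 = 3.77984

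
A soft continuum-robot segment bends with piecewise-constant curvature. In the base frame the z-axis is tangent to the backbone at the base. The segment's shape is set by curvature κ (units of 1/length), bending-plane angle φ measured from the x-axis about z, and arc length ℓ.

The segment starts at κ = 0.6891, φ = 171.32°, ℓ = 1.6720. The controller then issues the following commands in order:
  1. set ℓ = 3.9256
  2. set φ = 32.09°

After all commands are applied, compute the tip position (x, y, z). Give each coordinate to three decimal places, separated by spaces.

initial: κ=0.6891, φ=171.32°, ℓ=1.6720
cmd 1: set ℓ=3.9256 → (κ,φ,ℓ)=(0.6891,171.32°,3.9256) → tip=(-2.7346,0.4175,0.6135)
cmd 2: set φ=32.09° → (κ,φ,ℓ)=(0.6891,32.09°,3.9256) → tip=(2.3436,1.4696,0.6135)

2.344 1.470 0.613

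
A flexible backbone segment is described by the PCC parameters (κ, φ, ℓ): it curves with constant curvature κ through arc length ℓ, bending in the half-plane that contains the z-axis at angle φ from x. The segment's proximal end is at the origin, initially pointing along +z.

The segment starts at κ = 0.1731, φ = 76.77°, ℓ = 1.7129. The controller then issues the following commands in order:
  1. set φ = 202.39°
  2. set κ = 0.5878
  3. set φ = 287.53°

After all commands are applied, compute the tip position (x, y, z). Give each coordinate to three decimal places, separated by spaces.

initial: κ=0.1731, φ=76.77°, ℓ=1.7129
cmd 1: set φ=202.39° → (κ,φ,ℓ)=(0.1731,202.39°,1.7129) → tip=(-0.2331,-0.0960,1.6879)
cmd 2: set κ=0.5878 → (κ,φ,ℓ)=(0.5878,202.39°,1.7129) → tip=(-0.7322,-0.3016,1.4378)
cmd 3: set φ=287.53° → (κ,φ,ℓ)=(0.5878,287.53°,1.7129) → tip=(0.2385,-0.7551,1.4378)

0.239 -0.755 1.438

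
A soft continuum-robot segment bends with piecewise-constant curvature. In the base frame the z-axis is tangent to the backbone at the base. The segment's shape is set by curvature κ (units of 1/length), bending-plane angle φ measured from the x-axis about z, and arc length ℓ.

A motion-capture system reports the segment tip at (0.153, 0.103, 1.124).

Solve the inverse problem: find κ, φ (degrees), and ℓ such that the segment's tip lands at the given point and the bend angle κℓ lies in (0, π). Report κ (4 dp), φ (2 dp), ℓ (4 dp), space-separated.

ρ = √(x²+y²) = √(0.153² + 0.103²) = 0.18444
φ = atan2(y, x) mod 360° = atan2(0.103, 0.153) = 33.9485°
|p|² = ρ² + z² = 0.18444² + 1.124² = 1.29739
κ = 2ρ / |p|² = 2×0.18444 / 1.29739 = 0.28432
θ = 2·atan2(ρ, z) = 2·atan2(0.18444, 1.124) = 0.32529 rad
ℓ = θ/κ = 0.32529/0.28432 = 1.14407

0.2843 33.95 1.1441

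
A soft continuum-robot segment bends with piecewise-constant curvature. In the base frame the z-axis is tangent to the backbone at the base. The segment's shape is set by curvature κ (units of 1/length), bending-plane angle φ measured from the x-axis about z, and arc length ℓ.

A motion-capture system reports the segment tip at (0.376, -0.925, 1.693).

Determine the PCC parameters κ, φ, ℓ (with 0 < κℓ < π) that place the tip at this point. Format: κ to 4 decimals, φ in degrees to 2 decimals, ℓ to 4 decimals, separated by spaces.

0.5169 292.12 2.0617

ρ = √(x²+y²) = √(0.376² + -0.925²) = 0.99850
φ = atan2(y, x) mod 360° = atan2(-0.925, 0.376) = 292.1211°
|p|² = ρ² + z² = 0.99850² + 1.693² = 3.86325
κ = 2ρ / |p|² = 2×0.99850 / 3.86325 = 0.51692
θ = 2·atan2(ρ, z) = 2·atan2(0.99850, 1.693) = 1.06574 rad
ℓ = θ/κ = 1.06574/0.51692 = 2.06171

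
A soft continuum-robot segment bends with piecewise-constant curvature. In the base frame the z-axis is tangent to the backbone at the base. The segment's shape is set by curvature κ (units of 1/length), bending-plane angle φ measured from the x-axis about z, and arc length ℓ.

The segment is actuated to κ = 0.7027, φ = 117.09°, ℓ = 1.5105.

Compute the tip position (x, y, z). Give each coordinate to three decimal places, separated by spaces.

-0.332 0.649 1.242

θ = κ·ℓ = 0.7027 × 1.5105 = 1.06143 rad
ρ = (1 − cos θ)/κ = (1 − 0.48763)/0.7027 = 0.72915
z = sin θ / κ = 0.87305/0.7027 = 1.24243
x = ρ cos φ = 0.72915 × cos(117.09°) = -0.33205
y = ρ sin φ = 0.72915 × sin(117.09°) = 0.64916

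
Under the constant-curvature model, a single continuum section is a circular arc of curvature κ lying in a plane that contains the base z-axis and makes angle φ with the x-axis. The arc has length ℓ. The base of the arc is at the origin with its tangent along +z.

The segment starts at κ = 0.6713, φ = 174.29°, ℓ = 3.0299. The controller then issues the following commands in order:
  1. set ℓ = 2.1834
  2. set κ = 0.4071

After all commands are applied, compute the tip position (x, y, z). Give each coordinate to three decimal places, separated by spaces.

initial: κ=0.6713, φ=174.29°, ℓ=3.0299
cmd 1: set ℓ=2.1834 → (κ,φ,ℓ)=(0.6713,174.29°,2.1834) → tip=(-1.3268,0.1327,1.4814)
cmd 2: set κ=0.4071 → (κ,φ,ℓ)=(0.4071,174.29°,2.1834) → tip=(-0.9036,0.0904,1.9070)

-0.904 0.090 1.907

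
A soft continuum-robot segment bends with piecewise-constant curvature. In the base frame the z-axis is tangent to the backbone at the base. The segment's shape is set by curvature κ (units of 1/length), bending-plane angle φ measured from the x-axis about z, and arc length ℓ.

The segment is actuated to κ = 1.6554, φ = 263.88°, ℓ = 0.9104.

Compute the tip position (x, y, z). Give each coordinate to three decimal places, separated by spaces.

θ = κ·ℓ = 1.6554 × 0.9104 = 1.50708 rad
ρ = (1 − cos θ)/κ = (1 − 0.06368)/1.6554 = 0.56562
z = sin θ / κ = 0.99797/1.6554 = 0.60286
x = ρ cos φ = 0.56562 × cos(263.88°) = -0.06030
y = ρ sin φ = 0.56562 × sin(263.88°) = -0.56239

-0.060 -0.562 0.603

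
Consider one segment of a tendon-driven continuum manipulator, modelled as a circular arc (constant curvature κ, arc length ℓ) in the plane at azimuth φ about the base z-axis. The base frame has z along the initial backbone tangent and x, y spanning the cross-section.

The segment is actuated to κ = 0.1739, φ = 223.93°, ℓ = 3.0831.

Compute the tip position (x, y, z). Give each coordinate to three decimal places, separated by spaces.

θ = κ·ℓ = 0.1739 × 3.0831 = 0.53615 rad
ρ = (1 − cos θ)/κ = (1 − 0.85968)/0.1739 = 0.80689
z = sin θ / κ = 0.51083/0.1739 = 2.93750
x = ρ cos φ = 0.80689 × cos(223.93°) = -0.58112
y = ρ sin φ = 0.80689 × sin(223.93°) = -0.55981

-0.581 -0.560 2.937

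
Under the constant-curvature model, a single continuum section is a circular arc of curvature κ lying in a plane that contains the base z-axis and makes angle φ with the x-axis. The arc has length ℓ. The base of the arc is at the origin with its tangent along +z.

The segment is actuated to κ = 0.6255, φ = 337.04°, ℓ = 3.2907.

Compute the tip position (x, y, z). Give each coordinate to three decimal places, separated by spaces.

θ = κ·ℓ = 0.6255 × 3.2907 = 2.05833 rad
ρ = (1 − cos θ)/κ = (1 − -0.46845)/0.6255 = 2.34764
z = sin θ / κ = 0.88349/0.6255 = 1.41245
x = ρ cos φ = 2.34764 × cos(337.04°) = 2.16166
y = ρ sin φ = 2.34764 × sin(337.04°) = -0.91579

2.162 -0.916 1.412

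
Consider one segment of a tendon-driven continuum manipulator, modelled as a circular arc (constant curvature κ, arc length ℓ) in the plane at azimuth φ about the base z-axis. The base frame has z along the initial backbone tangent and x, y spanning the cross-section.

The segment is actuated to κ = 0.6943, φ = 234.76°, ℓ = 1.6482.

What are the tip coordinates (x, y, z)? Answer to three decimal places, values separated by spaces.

θ = κ·ℓ = 0.6943 × 1.6482 = 1.14435 rad
ρ = (1 − cos θ)/κ = (1 − 0.41364)/0.6943 = 0.84453
z = sin θ / κ = 0.91044/0.6943 = 1.31131
x = ρ cos φ = 0.84453 × cos(234.76°) = -0.48730
y = ρ sin φ = 0.84453 × sin(234.76°) = -0.68976

-0.487 -0.690 1.311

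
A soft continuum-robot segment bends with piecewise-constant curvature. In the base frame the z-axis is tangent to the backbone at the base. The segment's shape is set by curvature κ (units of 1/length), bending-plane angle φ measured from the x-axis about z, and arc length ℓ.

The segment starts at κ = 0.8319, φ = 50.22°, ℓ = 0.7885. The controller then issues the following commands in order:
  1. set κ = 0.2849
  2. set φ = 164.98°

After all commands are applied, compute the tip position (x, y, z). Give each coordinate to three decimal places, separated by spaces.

-0.085 0.023 0.782

initial: κ=0.8319, φ=50.22°, ℓ=0.7885
cmd 1: set κ=0.2849 → (κ,φ,ℓ)=(0.2849,50.22°,0.7885) → tip=(0.0564,0.0678,0.7819)
cmd 2: set φ=164.98° → (κ,φ,ℓ)=(0.2849,164.98°,0.7885) → tip=(-0.0852,0.0229,0.7819)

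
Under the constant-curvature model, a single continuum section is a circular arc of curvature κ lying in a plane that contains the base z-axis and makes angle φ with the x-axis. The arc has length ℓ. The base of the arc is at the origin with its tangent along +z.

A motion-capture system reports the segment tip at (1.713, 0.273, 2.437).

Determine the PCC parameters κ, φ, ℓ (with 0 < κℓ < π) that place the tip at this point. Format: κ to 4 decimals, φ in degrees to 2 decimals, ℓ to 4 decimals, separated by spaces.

0.3877 9.06 3.1909

ρ = √(x²+y²) = √(1.713² + 0.273²) = 1.73462
φ = atan2(y, x) mod 360° = atan2(0.273, 1.713) = 9.0551°
|p|² = ρ² + z² = 1.73462² + 2.437² = 8.94787
κ = 2ρ / |p|² = 2×1.73462 / 8.94787 = 0.38772
θ = 2·atan2(ρ, z) = 2·atan2(1.73462, 2.437) = 1.23718 rad
ℓ = θ/κ = 1.23718/0.38772 = 3.19095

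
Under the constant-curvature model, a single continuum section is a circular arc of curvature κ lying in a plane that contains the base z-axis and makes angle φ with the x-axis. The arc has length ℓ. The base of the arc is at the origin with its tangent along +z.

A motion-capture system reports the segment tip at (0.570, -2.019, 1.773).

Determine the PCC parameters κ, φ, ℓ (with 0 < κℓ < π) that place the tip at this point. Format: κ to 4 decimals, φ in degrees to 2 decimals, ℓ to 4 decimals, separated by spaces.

0.5561 285.77 3.1257

ρ = √(x²+y²) = √(0.570² + -2.019²) = 2.09792
φ = atan2(y, x) mod 360° = atan2(-2.019, 0.570) = 285.7653°
|p|² = ρ² + z² = 2.09792² + 1.773² = 7.54479
κ = 2ρ / |p|² = 2×2.09792 / 7.54479 = 0.55612
θ = 2·atan2(ρ, z) = 2·atan2(2.09792, 1.773) = 1.73828 rad
ℓ = θ/κ = 1.73828/0.55612 = 3.12571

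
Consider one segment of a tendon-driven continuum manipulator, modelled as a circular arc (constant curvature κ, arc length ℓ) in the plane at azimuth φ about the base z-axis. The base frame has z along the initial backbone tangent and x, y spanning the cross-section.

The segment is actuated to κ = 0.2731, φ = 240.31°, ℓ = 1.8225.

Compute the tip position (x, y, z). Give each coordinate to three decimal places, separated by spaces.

θ = κ·ℓ = 0.2731 × 1.8225 = 0.49772 rad
ρ = (1 − cos θ)/κ = (1 − 0.87867)/0.2731 = 0.44427
z = sin θ / κ = 0.47743/0.2731 = 1.74818
x = ρ cos φ = 0.44427 × cos(240.31°) = -0.22005
y = ρ sin φ = 0.44427 × sin(240.31°) = -0.38594

-0.220 -0.386 1.748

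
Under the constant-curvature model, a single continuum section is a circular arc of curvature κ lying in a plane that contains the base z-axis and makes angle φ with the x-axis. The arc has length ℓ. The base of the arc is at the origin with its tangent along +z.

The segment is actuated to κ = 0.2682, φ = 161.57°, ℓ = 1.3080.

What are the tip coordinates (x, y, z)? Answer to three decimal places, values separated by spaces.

θ = κ·ℓ = 0.2682 × 1.3080 = 0.35081 rad
ρ = (1 − cos θ)/κ = (1 − 0.93910)/0.2682 = 0.22708
z = sin θ / κ = 0.34365/0.2682 = 1.28134
x = ρ cos φ = 0.22708 × cos(161.57°) = -0.21544
y = ρ sin φ = 0.22708 × sin(161.57°) = 0.07179

-0.215 0.072 1.281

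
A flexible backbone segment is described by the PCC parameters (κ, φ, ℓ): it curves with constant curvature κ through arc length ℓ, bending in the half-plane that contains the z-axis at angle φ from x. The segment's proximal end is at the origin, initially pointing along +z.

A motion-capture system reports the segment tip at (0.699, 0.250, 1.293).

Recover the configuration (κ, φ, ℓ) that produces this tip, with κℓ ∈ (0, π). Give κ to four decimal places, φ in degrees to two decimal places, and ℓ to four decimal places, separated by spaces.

ρ = √(x²+y²) = √(0.699² + 0.250²) = 0.74236
φ = atan2(y, x) mod 360° = atan2(0.250, 0.699) = 19.6798°
|p|² = ρ² + z² = 0.74236² + 1.293² = 2.22295
κ = 2ρ / |p|² = 2×0.74236 / 2.22295 = 0.66791
θ = 2·atan2(ρ, z) = 2·atan2(0.74236, 1.293) = 1.04237 rad
ℓ = θ/κ = 1.04237/0.66791 = 1.56066

0.6679 19.68 1.5607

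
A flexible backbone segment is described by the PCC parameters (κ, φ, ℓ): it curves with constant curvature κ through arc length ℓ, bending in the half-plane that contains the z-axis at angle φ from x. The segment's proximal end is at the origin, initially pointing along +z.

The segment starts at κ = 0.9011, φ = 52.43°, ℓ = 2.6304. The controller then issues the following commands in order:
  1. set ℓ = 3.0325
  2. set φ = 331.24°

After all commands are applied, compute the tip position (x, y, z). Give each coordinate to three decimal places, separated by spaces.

1.865 -1.024 0.441

initial: κ=0.9011, φ=52.43°, ℓ=2.6304
cmd 1: set ℓ=3.0325 → (κ,φ,ℓ)=(0.9011,52.43°,3.0325) → tip=(1.2975,1.6867,0.4413)
cmd 2: set φ=331.24° → (κ,φ,ℓ)=(0.9011,331.24°,3.0325) → tip=(1.8655,-1.0239,0.4413)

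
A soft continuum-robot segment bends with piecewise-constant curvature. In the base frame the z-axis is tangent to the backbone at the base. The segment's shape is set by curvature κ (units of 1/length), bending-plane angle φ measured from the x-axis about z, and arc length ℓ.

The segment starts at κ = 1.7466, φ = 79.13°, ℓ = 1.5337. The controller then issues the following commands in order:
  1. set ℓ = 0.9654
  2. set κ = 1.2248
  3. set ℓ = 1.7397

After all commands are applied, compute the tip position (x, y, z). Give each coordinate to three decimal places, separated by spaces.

initial: κ=1.7466, φ=79.13°, ℓ=1.5337
cmd 1: set ℓ=0.9654 → (κ,φ,ℓ)=(1.7466,79.13°,0.9654) → tip=(0.1204,0.6270,0.5687)
cmd 2: set κ=1.2248 → (κ,φ,ℓ)=(1.2248,79.13°,0.9654) → tip=(0.0957,0.4982,0.7557)
cmd 3: set ℓ=1.7397 → (κ,φ,ℓ)=(1.2248,79.13°,1.7397) → tip=(0.2358,1.2277,0.6918)

0.236 1.228 0.692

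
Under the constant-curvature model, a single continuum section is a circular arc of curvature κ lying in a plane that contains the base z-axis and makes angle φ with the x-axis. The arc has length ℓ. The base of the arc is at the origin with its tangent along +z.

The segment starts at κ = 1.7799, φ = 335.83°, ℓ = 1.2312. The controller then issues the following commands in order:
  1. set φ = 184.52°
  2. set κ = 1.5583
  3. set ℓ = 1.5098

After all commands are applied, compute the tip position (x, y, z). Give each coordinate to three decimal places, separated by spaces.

initial: κ=1.7799, φ=335.83°, ℓ=1.2312
cmd 1: set φ=184.52° → (κ,φ,ℓ)=(1.7799,184.52°,1.2312) → tip=(-0.8858,-0.0700,0.4571)
cmd 2: set κ=1.5583 → (κ,φ,ℓ)=(1.5583,184.52°,1.2312) → tip=(-0.8578,-0.0678,0.6033)
cmd 3: set ℓ=1.5098 → (κ,φ,ℓ)=(1.5583,184.52°,1.5098) → tip=(-1.0905,-0.0862,0.4553)

-1.091 -0.086 0.455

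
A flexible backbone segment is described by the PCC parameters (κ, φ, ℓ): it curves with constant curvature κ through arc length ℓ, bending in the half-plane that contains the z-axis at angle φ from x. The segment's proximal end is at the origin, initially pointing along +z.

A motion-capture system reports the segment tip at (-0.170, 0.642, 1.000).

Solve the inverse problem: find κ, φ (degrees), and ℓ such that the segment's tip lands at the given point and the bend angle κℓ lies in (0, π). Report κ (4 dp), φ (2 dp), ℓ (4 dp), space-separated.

0.9217 104.83 1.2721

ρ = √(x²+y²) = √(-0.170² + 0.642²) = 0.66413
φ = atan2(y, x) mod 360° = atan2(0.642, -0.170) = 104.8314°
|p|² = ρ² + z² = 0.66413² + 1.000² = 1.44106
κ = 2ρ / |p|² = 2×0.66413 / 1.44106 = 0.92172
θ = 2·atan2(ρ, z) = 2·atan2(0.66413, 1.000) = 1.17248 rad
ℓ = θ/κ = 1.17248/0.92172 = 1.27207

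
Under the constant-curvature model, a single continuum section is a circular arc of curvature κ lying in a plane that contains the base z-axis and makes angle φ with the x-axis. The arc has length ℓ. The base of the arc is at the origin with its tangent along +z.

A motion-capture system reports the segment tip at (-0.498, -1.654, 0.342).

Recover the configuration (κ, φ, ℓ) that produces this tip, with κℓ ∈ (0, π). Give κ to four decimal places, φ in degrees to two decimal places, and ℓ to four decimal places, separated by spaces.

ρ = √(x²+y²) = √(-0.498² + -1.654²) = 1.72734
φ = atan2(y, x) mod 360° = atan2(-1.654, -0.498) = 253.2436°
|p|² = ρ² + z² = 1.72734² + 0.342² = 3.10068
κ = 2ρ / |p|² = 2×1.72734 / 3.10068 = 1.11417
θ = 2·atan2(ρ, z) = 2·atan2(1.72734, 0.342) = 2.75067 rad
ℓ = θ/κ = 2.75067/1.11417 = 2.46880

1.1142 253.24 2.4688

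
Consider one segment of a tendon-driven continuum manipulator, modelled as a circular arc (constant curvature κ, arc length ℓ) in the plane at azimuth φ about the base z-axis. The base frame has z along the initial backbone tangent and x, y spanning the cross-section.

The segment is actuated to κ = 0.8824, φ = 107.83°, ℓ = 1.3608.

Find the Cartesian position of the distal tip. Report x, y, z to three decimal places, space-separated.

-0.222 0.689 1.057

θ = κ·ℓ = 0.8824 × 1.3608 = 1.20077 rad
ρ = (1 − cos θ)/κ = (1 − 0.36164)/0.8824 = 0.72344
z = sin θ / κ = 0.93232/0.8824 = 1.05657
x = ρ cos φ = 0.72344 × cos(107.83°) = -0.22151
y = ρ sin φ = 0.72344 × sin(107.83°) = 0.68869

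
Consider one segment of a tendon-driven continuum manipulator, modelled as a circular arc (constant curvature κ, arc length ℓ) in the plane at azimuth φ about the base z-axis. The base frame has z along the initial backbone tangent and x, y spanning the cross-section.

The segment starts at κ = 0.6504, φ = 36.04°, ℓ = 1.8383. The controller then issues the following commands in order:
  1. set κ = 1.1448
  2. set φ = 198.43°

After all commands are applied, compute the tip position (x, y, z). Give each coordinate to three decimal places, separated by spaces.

-1.250 -0.417 0.752

initial: κ=0.6504, φ=36.04°, ℓ=1.8383
cmd 1: set κ=1.1448 → (κ,φ,ℓ)=(1.1448,36.04°,1.8383) → tip=(1.0656,0.7754,0.7520)
cmd 2: set φ=198.43° → (κ,φ,ℓ)=(1.1448,198.43°,1.8383) → tip=(-1.2503,-0.4166,0.7520)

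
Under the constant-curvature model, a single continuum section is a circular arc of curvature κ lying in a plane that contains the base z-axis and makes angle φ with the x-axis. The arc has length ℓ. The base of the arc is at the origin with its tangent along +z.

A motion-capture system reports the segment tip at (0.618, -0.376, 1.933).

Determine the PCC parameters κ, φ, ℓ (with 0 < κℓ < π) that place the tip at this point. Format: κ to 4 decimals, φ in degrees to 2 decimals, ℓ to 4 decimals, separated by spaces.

0.3396 328.68 2.1087

ρ = √(x²+y²) = √(0.618² + -0.376²) = 0.72339
φ = atan2(y, x) mod 360° = atan2(-0.376, 0.618) = 328.6831°
|p|² = ρ² + z² = 0.72339² + 1.933² = 4.25979
κ = 2ρ / |p|² = 2×0.72339 / 4.25979 = 0.33964
θ = 2·atan2(ρ, z) = 2·atan2(0.72339, 1.933) = 0.71620 rad
ℓ = θ/κ = 0.71620/0.33964 = 2.10871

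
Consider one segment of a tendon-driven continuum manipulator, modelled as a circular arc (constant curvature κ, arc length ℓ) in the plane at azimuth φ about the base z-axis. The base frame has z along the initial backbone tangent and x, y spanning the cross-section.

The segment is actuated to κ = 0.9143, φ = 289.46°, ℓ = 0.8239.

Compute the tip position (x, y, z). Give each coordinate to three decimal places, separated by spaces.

0.099 -0.279 0.748

θ = κ·ℓ = 0.9143 × 0.8239 = 0.75329 rad
ρ = (1 − cos θ)/κ = (1 − 0.72944)/0.9143 = 0.29592
z = sin θ / κ = 0.68404/0.9143 = 0.74816
x = ρ cos φ = 0.29592 × cos(289.46°) = 0.09859
y = ρ sin φ = 0.29592 × sin(289.46°) = -0.27901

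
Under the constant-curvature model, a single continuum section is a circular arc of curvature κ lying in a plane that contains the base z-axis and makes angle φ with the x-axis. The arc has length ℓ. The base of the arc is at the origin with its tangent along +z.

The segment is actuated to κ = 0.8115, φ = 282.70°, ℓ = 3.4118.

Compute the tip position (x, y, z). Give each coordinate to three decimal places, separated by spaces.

θ = κ·ℓ = 0.8115 × 3.4118 = 2.76868 rad
ρ = (1 − cos θ)/κ = (1 − -0.93127)/0.8115 = 2.37988
z = sin θ / κ = 0.36433/0.8115 = 0.44896
x = ρ cos φ = 2.37988 × cos(282.70°) = 0.52321
y = ρ sin φ = 2.37988 × sin(282.70°) = -2.32165

0.523 -2.322 0.449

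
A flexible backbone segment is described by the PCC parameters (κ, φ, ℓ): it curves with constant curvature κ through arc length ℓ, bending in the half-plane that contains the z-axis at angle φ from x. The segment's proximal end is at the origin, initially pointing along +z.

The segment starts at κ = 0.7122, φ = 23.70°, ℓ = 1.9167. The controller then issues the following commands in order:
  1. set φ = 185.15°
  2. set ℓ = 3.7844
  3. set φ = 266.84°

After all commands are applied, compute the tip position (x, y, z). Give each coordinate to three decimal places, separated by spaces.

-0.147 -2.667 0.606

initial: κ=0.7122, φ=23.70°, ℓ=1.9167
cmd 1: set φ=185.15° → (κ,φ,ℓ)=(0.7122,185.15°,1.9167) → tip=(-1.1128,-0.1003,1.3745)
cmd 2: set ℓ=3.7844 → (κ,φ,ℓ)=(0.7122,185.15°,3.7844) → tip=(-2.6599,-0.2397,0.6061)
cmd 3: set φ=266.84° → (κ,φ,ℓ)=(0.7122,266.84°,3.7844) → tip=(-0.1472,-2.6666,0.6061)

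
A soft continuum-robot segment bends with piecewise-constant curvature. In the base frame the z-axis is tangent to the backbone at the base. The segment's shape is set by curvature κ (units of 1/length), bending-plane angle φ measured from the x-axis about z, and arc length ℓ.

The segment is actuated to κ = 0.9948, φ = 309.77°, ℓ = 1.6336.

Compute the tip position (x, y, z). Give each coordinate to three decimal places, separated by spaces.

0.678 -0.815 1.004

θ = κ·ℓ = 0.9948 × 1.6336 = 1.62511 rad
ρ = (1 − cos θ)/κ = (1 − -0.05428)/0.9948 = 1.05979
z = sin θ / κ = 0.99853/0.9948 = 1.00375
x = ρ cos φ = 1.05979 × cos(309.77°) = 0.67796
y = ρ sin φ = 1.05979 × sin(309.77°) = -0.81458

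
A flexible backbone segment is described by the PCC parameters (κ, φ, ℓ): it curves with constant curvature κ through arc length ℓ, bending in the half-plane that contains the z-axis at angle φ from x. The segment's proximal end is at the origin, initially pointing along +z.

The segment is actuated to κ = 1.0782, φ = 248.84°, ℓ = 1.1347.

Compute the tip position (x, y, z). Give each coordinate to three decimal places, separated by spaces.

-0.221 -0.570 0.872

θ = κ·ℓ = 1.0782 × 1.1347 = 1.22343 rad
ρ = (1 − cos θ)/κ = (1 − 0.34042)/1.0782 = 0.61174
z = sin θ / κ = 0.94027/1.0782 = 0.87208
x = ρ cos φ = 0.61174 × cos(248.84°) = -0.22082
y = ρ sin φ = 0.61174 × sin(248.84°) = -0.57050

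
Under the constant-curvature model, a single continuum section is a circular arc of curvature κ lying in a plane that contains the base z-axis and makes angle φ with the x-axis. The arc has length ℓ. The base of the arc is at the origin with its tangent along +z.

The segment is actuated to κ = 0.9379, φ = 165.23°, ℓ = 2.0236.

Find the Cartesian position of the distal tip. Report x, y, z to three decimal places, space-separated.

-1.362 0.359 1.010

θ = κ·ℓ = 0.9379 × 2.0236 = 1.89793 rad
ρ = (1 − cos θ)/κ = (1 − -0.32133)/0.9379 = 1.40882
z = sin θ / κ = 0.94697/0.9379 = 1.00967
x = ρ cos φ = 1.40882 × cos(165.23°) = -1.36227
y = ρ sin φ = 1.40882 × sin(165.23°) = 0.35916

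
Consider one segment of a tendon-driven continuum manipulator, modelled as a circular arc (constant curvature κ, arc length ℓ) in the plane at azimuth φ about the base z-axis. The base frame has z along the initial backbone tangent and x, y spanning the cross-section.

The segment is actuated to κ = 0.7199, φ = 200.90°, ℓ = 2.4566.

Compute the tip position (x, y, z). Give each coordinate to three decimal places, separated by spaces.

-1.553 -0.593 1.362

θ = κ·ℓ = 0.7199 × 2.4566 = 1.76851 rad
ρ = (1 − cos θ)/κ = (1 − -0.19642)/0.7199 = 1.66193
z = sin θ / κ = 0.98052/0.7199 = 1.36202
x = ρ cos φ = 1.66193 × cos(200.90°) = -1.55258
y = ρ sin φ = 1.66193 × sin(200.90°) = -0.59287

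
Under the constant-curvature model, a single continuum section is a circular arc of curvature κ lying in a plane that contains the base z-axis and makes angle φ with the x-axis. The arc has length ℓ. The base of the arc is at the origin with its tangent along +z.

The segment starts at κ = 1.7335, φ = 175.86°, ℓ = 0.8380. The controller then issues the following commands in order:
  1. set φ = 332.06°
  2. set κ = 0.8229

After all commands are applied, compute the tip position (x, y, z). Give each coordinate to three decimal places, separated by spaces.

0.245 -0.130 0.773

initial: κ=1.7335, φ=175.86°, ℓ=0.8380
cmd 1: set φ=332.06° → (κ,φ,ℓ)=(1.7335,332.06°,0.8380) → tip=(0.4496,-0.2384,0.5728)
cmd 2: set κ=0.8229 → (κ,φ,ℓ)=(0.8229,332.06°,0.8380) → tip=(0.2453,-0.1301,0.7731)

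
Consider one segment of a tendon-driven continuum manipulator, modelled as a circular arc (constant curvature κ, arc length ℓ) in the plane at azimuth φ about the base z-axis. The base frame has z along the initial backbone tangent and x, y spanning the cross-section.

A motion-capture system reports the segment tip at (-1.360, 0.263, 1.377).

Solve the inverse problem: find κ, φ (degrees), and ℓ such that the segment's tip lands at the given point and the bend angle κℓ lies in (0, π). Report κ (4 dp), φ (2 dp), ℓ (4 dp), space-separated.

0.7262 169.06 2.1712

ρ = √(x²+y²) = √(-1.360² + 0.263²) = 1.38520
φ = atan2(y, x) mod 360° = atan2(0.263, -1.360) = 169.0551°
|p|² = ρ² + z² = 1.38520² + 1.377² = 3.81490
κ = 2ρ / |p|² = 2×1.38520 / 3.81490 = 0.72620
θ = 2·atan2(ρ, z) = 2·atan2(1.38520, 1.377) = 1.57673 rad
ℓ = θ/κ = 1.57673/0.72620 = 2.17120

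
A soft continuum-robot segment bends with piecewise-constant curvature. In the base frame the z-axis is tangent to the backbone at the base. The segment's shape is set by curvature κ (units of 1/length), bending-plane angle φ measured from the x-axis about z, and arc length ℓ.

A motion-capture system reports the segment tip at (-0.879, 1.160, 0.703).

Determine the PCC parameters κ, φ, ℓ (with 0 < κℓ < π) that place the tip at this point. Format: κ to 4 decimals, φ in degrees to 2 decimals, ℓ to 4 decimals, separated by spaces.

ρ = √(x²+y²) = √(-0.879² + 1.160²) = 1.45542
φ = atan2(y, x) mod 360° = atan2(1.160, -0.879) = 127.1533°
|p|² = ρ² + z² = 1.45542² + 0.703² = 2.61245
κ = 2ρ / |p|² = 2×1.45542 / 2.61245 = 1.11422
θ = 2·atan2(ρ, z) = 2·atan2(1.45542, 0.703) = 2.24164 rad
ℓ = θ/κ = 2.24164/1.11422 = 2.01186

1.1142 127.15 2.0119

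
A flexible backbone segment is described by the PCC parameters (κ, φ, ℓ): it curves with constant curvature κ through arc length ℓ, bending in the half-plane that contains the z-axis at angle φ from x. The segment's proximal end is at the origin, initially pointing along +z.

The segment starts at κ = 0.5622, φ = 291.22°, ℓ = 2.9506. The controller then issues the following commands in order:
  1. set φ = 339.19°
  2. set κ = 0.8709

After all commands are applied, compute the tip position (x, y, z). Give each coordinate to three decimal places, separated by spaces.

initial: κ=0.5622, φ=291.22°, ℓ=2.9506
cmd 1: set φ=339.19° → (κ,φ,ℓ)=(0.5622,339.19°,2.9506) → tip=(1.8089,-0.6875,1.7718)
cmd 2: set κ=0.8709 → (κ,φ,ℓ)=(0.8709,339.19°,2.9506) → tip=(1.9759,-0.7510,0.6215)

1.976 -0.751 0.621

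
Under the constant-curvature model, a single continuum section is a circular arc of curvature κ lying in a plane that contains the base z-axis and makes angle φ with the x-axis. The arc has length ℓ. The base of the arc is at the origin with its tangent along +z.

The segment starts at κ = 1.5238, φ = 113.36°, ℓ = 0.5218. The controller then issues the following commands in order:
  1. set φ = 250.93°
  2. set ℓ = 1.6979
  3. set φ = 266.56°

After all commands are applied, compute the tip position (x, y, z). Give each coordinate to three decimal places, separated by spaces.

initial: κ=1.5238, φ=113.36°, ℓ=0.5218
cmd 1: set φ=250.93° → (κ,φ,ℓ)=(1.5238,250.93°,0.5218) → tip=(-0.0643,-0.1859,0.4685)
cmd 2: set ℓ=1.6979 → (κ,φ,ℓ)=(1.5238,250.93°,1.6979) → tip=(-0.3967,-1.1476,0.3454)
cmd 3: set φ=266.56° → (κ,φ,ℓ)=(1.5238,266.56°,1.6979) → tip=(-0.0729,-1.2120,0.3454)

-0.073 -1.212 0.345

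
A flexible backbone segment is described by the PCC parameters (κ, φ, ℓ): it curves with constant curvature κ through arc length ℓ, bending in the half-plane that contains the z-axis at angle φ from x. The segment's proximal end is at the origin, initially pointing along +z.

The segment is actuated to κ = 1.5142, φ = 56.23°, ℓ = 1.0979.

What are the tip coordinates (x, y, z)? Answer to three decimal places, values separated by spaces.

θ = κ·ℓ = 1.5142 × 1.0979 = 1.66244 rad
ρ = (1 − cos θ)/κ = (1 − -0.09152)/1.5142 = 0.72085
z = sin θ / κ = 0.99580/1.5142 = 0.65764
x = ρ cos φ = 0.72085 × cos(56.23°) = 0.40069
y = ρ sin φ = 0.72085 × sin(56.23°) = 0.59923

0.401 0.599 0.658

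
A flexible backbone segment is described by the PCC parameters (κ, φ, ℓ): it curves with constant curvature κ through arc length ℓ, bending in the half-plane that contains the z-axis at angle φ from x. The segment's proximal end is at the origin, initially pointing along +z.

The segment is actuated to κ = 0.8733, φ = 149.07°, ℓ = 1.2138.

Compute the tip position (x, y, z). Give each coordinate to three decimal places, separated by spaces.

θ = κ·ℓ = 0.8733 × 1.2138 = 1.06001 rad
ρ = (1 − cos θ)/κ = (1 − 0.48886)/0.8733 = 0.58529
z = sin θ / κ = 0.87236/0.8733 = 0.99892
x = ρ cos φ = 0.58529 × cos(149.07°) = -0.50206
y = ρ sin φ = 0.58529 × sin(149.07°) = 0.30084

-0.502 0.301 0.999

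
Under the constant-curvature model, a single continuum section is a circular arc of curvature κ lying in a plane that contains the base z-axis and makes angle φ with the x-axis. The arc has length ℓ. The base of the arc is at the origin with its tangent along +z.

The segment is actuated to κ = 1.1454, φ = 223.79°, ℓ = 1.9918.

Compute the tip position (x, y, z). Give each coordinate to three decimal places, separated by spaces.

-1.041 -0.998 0.662

θ = κ·ℓ = 1.1454 × 1.9918 = 2.28141 rad
ρ = (1 − cos θ)/κ = (1 − -0.65230)/1.1454 = 1.44255
z = sin θ / κ = 0.75796/1.1454 = 0.66175
x = ρ cos φ = 1.44255 × cos(223.79°) = -1.04135
y = ρ sin φ = 1.44255 × sin(223.79°) = -0.99827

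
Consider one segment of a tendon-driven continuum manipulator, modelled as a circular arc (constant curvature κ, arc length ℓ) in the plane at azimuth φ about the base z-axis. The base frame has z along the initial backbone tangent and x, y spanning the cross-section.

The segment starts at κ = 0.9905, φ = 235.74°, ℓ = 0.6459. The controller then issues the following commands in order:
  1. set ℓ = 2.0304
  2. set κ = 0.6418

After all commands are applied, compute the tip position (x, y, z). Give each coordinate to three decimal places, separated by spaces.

initial: κ=0.9905, φ=235.74°, ℓ=0.6459
cmd 1: set ℓ=2.0304 → (κ,φ,ℓ)=(0.9905,235.74°,2.0304) → tip=(-0.8106,-1.1901,0.9133)
cmd 2: set κ=0.6418 → (κ,φ,ℓ)=(0.6418,235.74°,2.0304) → tip=(-0.6451,-0.9472,1.5026)

-0.645 -0.947 1.503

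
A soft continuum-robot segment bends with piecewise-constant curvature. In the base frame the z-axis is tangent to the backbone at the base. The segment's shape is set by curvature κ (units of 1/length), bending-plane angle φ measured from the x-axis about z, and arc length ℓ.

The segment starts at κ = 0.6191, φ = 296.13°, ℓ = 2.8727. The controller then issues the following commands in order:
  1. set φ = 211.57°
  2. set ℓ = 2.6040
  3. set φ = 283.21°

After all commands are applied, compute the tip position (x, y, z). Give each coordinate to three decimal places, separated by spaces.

initial: κ=0.6191, φ=296.13°, ℓ=2.8727
cmd 1: set φ=211.57° → (κ,φ,ℓ)=(0.6191,211.57°,2.8727) → tip=(-1.6600,-1.0200,1.5805)
cmd 2: set ℓ=2.6040 → (κ,φ,ℓ)=(0.6191,211.57°,2.6040) → tip=(-1.4331,-0.8806,1.6139)
cmd 3: set φ=283.21° → (κ,φ,ℓ)=(0.6191,283.21°,2.6040) → tip=(0.3844,-1.6375,1.6139)

0.384 -1.637 1.614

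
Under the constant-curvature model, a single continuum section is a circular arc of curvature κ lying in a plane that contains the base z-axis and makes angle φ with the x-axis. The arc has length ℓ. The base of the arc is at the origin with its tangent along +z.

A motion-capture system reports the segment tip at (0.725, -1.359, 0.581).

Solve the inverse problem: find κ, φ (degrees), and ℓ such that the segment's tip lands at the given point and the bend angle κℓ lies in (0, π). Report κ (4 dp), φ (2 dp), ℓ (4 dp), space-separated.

ρ = √(x²+y²) = √(0.725² + -1.359²) = 1.54029
φ = atan2(y, x) mod 360° = atan2(-1.359, 0.725) = 298.0791°
|p|² = ρ² + z² = 1.54029² + 0.581² = 2.71007
κ = 2ρ / |p|² = 2×1.54029 / 2.71007 = 1.13672
θ = 2·atan2(ρ, z) = 2·atan2(1.54029, 0.581) = 2.42020 rad
ℓ = θ/κ = 2.42020/1.13672 = 2.12910

1.1367 298.08 2.1291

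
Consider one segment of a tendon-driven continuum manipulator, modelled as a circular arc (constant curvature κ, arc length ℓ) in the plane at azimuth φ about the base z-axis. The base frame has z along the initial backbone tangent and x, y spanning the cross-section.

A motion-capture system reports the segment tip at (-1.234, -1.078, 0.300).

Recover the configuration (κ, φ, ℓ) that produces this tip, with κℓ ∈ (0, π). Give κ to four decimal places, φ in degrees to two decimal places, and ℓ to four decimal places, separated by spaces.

ρ = √(x²+y²) = √(-1.234² + -1.078²) = 1.63855
φ = atan2(y, x) mod 360° = atan2(-1.078, -1.234) = 221.1399°
|p|² = ρ² + z² = 1.63855² + 0.300² = 2.77484
κ = 2ρ / |p|² = 2×1.63855 / 2.77484 = 1.18100
θ = 2·atan2(ρ, z) = 2·atan2(1.63855, 0.300) = 2.77943 rad
ℓ = θ/κ = 2.77943/1.18100 = 2.35344

1.1810 221.14 2.3534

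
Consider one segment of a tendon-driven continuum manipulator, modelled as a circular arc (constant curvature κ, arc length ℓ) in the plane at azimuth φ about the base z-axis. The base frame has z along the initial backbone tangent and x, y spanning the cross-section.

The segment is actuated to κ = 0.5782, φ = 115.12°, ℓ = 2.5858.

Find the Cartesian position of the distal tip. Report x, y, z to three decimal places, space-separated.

-0.679 1.448 1.725

θ = κ·ℓ = 0.5782 × 2.5858 = 1.49511 rad
ρ = (1 − cos θ)/κ = (1 − 0.07561)/0.5782 = 1.59873
z = sin θ / κ = 0.99714/0.5782 = 1.72455
x = ρ cos φ = 1.59873 × cos(115.12°) = -0.67869
y = ρ sin φ = 1.59873 × sin(115.12°) = 1.44752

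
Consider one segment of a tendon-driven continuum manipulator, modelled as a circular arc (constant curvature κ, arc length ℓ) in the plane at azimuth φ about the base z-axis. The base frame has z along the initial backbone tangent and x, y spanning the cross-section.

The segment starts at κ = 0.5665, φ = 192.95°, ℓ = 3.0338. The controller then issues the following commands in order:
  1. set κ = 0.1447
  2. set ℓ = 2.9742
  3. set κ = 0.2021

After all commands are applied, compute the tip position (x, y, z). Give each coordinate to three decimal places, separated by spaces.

-0.845 -0.194 2.798

initial: κ=0.5665, φ=192.95°, ℓ=3.0338
cmd 1: set κ=0.1447 → (κ,φ,ℓ)=(0.1447,192.95°,3.0338) → tip=(-0.6386,-0.1468,2.9373)
cmd 2: set ℓ=2.9742 → (κ,φ,ℓ)=(0.1447,192.95°,2.9742) → tip=(-0.6142,-0.1412,2.8832)
cmd 3: set κ=0.2021 → (κ,φ,ℓ)=(0.2021,192.95°,2.9742) → tip=(-0.8452,-0.1944,2.7983)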